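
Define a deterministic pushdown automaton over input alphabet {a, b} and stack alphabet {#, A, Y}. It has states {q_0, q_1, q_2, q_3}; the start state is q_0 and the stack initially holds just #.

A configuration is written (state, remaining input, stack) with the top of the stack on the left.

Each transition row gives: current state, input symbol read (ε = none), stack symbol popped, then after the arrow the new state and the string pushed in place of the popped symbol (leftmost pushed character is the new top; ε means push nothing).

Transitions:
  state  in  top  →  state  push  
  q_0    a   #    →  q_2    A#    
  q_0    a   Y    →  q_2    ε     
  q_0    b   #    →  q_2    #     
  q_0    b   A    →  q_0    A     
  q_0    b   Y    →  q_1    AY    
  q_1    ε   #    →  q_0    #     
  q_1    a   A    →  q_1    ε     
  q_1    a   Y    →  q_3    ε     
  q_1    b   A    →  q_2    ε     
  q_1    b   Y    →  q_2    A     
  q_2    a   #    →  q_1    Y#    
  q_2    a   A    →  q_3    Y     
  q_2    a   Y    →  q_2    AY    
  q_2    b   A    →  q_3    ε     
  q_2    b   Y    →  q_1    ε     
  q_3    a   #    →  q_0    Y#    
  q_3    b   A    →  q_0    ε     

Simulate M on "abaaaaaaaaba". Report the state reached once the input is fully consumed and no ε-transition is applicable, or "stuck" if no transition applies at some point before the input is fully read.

stuck

(q_0, abaaaaaaaaba, #) ⊢ (q_2, baaaaaaaaba, A#) ⊢ (q_3, aaaaaaaaba, #) ⊢ (q_0, aaaaaaaba, Y#) ⊢ (q_2, aaaaaaba, #) ⊢ (q_1, aaaaaba, Y#) ⊢ (q_3, aaaaba, #) ⊢ (q_0, aaaba, Y#) ⊢ (q_2, aaba, #) ⊢ (q_1, aba, Y#) ⊢ (q_3, ba, #)
No transition for (q_3, b, top #); M blocks with input ba remaining.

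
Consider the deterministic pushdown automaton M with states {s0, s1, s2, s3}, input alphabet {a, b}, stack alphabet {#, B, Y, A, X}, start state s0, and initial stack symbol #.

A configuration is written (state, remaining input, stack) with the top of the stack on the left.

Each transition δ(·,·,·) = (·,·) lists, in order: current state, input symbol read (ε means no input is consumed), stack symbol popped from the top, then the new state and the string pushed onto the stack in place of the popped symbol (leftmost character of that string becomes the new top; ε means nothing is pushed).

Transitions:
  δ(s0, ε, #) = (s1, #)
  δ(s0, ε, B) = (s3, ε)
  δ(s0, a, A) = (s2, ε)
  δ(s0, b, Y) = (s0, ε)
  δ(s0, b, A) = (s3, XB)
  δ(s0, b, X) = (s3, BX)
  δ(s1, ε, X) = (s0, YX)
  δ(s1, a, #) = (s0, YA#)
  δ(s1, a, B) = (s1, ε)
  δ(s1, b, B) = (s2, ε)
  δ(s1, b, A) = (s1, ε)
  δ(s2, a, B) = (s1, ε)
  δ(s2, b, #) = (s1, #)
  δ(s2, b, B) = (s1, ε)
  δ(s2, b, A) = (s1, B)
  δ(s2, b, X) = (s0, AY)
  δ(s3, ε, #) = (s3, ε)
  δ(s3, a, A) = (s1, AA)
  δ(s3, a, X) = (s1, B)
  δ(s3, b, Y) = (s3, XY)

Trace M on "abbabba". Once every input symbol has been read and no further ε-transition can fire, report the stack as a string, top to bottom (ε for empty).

(s0, abbabba, #)
  ε-move, top #: go to s1, push # → (s1, abbabba, #)
  read a, top #: go to s0, push YA# → (s0, bbabba, YA#)
  read b, top Y: go to s0, push ε → (s0, babba, A#)
  read b, top A: go to s3, push XB → (s3, abba, XB#)
  read a, top X: go to s1, push B → (s1, bba, BB#)
  read b, top B: go to s2, push ε → (s2, ba, B#)
  read b, top B: go to s1, push ε → (s1, a, #)
  read a, top #: go to s0, push YA# → (s0, ε, YA#)
All input consumed in state s0 with stack YA#.

YA#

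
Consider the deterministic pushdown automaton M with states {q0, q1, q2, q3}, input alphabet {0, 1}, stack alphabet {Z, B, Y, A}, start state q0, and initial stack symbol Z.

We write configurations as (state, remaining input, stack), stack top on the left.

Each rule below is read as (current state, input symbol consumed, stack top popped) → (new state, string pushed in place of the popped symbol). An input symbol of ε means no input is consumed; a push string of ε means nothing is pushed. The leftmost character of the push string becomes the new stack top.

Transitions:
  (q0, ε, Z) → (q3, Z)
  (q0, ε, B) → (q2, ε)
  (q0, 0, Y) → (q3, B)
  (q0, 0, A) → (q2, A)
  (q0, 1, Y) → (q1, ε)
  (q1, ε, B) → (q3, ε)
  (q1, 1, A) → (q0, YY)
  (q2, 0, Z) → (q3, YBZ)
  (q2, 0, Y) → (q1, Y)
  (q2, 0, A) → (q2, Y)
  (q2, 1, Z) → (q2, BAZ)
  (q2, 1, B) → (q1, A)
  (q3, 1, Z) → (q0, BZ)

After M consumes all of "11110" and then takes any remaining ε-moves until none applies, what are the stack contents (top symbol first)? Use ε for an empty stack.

BYAZ

(q0, 11110, Z)
  ε-move, top Z: go to q3, push Z → (q3, 11110, Z)
  read 1, top Z: go to q0, push BZ → (q0, 1110, BZ)
  ε-move, top B: go to q2, push ε → (q2, 1110, Z)
  read 1, top Z: go to q2, push BAZ → (q2, 110, BAZ)
  read 1, top B: go to q1, push A → (q1, 10, AAZ)
  read 1, top A: go to q0, push YY → (q0, 0, YYAZ)
  read 0, top Y: go to q3, push B → (q3, ε, BYAZ)
All input consumed in state q3 with stack BYAZ.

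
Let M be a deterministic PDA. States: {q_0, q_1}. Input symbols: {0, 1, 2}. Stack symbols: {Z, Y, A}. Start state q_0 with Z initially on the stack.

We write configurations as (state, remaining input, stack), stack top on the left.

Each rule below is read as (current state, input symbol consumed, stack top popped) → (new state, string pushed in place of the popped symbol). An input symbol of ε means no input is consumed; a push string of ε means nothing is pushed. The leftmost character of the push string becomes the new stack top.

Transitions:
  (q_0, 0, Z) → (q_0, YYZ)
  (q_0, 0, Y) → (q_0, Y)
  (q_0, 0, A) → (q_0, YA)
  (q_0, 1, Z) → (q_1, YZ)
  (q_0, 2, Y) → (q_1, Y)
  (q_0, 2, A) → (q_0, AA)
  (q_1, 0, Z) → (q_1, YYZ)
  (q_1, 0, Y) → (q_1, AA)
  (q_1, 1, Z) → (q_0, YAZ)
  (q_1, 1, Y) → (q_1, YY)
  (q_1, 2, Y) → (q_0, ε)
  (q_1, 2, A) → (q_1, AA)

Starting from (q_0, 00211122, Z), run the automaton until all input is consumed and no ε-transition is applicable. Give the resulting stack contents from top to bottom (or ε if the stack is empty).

YYYYZ

(q_0, 00211122, Z)
  read 0, top Z: go to q_0, push YYZ → (q_0, 0211122, YYZ)
  read 0, top Y: go to q_0, push Y → (q_0, 211122, YYZ)
  read 2, top Y: go to q_1, push Y → (q_1, 11122, YYZ)
  read 1, top Y: go to q_1, push YY → (q_1, 1122, YYYZ)
  read 1, top Y: go to q_1, push YY → (q_1, 122, YYYYZ)
  read 1, top Y: go to q_1, push YY → (q_1, 22, YYYYYZ)
  read 2, top Y: go to q_0, push ε → (q_0, 2, YYYYZ)
  read 2, top Y: go to q_1, push Y → (q_1, ε, YYYYZ)
All input consumed in state q_1 with stack YYYYZ.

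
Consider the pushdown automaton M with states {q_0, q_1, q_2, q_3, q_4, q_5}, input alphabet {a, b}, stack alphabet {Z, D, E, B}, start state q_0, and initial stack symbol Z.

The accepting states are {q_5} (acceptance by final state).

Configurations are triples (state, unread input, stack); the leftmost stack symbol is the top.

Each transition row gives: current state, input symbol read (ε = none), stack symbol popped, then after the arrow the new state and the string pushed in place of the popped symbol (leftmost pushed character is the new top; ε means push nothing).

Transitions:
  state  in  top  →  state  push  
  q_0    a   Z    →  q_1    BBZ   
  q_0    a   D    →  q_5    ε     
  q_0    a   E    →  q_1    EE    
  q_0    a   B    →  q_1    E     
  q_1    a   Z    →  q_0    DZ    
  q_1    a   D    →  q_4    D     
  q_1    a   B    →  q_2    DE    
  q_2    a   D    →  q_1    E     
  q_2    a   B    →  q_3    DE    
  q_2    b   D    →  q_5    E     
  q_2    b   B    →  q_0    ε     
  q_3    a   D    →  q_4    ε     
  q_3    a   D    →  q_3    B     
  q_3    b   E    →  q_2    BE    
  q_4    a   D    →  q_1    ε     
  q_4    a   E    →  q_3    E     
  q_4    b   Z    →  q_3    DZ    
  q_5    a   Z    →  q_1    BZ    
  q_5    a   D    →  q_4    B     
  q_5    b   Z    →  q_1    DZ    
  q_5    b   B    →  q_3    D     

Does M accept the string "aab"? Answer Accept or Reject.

Accept

One accepting computation: (q_0, aab, Z) ⊢ (q_1, ab, BBZ) ⊢ (q_2, b, DEBZ) ⊢ (q_5, ε, EEBZ)
All input consumed and state q_5 ∈ F.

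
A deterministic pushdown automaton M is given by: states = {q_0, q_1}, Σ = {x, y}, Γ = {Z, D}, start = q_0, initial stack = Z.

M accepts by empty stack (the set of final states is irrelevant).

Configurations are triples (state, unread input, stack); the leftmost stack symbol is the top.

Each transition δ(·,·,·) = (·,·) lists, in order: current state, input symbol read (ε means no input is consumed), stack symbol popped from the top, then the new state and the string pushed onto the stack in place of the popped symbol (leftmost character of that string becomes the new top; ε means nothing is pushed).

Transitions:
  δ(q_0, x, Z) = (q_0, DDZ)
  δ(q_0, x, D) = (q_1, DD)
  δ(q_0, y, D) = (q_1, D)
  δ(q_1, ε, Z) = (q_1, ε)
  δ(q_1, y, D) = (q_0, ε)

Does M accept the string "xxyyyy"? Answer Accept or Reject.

Reject

(q_0, xxyyyy, Z)
  read x, top Z: go to q_0, push DDZ → (q_0, xyyyy, DDZ)
  read x, top D: go to q_1, push DD → (q_1, yyyy, DDDZ)
  read y, top D: go to q_0, push ε → (q_0, yyy, DDZ)
  read y, top D: go to q_1, push D → (q_1, yy, DDZ)
  read y, top D: go to q_0, push ε → (q_0, y, DZ)
  read y, top D: go to q_1, push D → (q_1, ε, DZ)
All input consumed; stack is DZ, not empty, and no further ε-move applies.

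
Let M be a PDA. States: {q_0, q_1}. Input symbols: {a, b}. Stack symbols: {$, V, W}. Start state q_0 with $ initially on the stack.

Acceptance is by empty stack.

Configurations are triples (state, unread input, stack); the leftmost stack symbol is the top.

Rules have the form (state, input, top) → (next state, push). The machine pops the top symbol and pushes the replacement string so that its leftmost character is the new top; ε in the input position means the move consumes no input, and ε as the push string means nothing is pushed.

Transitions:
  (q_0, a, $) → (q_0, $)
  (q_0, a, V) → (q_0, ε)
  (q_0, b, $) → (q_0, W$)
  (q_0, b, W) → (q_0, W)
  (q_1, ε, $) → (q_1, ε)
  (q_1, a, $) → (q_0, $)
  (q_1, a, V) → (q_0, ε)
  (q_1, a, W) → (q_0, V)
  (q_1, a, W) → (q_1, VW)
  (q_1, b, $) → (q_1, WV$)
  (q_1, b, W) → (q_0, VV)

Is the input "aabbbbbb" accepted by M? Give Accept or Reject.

Reject

No computation consumes all input and empties the stack.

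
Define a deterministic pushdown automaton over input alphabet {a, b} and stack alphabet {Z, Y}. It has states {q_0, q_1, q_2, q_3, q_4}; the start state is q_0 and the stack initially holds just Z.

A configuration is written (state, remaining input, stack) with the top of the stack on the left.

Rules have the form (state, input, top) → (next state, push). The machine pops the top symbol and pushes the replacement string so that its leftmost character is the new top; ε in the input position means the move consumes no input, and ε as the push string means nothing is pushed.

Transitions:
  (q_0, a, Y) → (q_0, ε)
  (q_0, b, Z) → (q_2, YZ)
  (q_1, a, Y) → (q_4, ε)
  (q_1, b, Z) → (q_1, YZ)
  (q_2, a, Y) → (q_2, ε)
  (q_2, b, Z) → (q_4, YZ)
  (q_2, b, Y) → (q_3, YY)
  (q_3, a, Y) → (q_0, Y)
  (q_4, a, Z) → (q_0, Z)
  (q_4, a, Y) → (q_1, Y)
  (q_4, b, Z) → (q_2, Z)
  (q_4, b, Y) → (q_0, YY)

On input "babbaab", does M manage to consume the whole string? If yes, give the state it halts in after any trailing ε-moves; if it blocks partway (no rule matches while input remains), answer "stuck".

q_2

(q_0, babbaab, Z)
  read b, top Z: go to q_2, push YZ → (q_2, abbaab, YZ)
  read a, top Y: go to q_2, push ε → (q_2, bbaab, Z)
  read b, top Z: go to q_4, push YZ → (q_4, baab, YZ)
  read b, top Y: go to q_0, push YY → (q_0, aab, YYZ)
  read a, top Y: go to q_0, push ε → (q_0, ab, YZ)
  read a, top Y: go to q_0, push ε → (q_0, b, Z)
  read b, top Z: go to q_2, push YZ → (q_2, ε, YZ)
All input consumed; M is in state q_2.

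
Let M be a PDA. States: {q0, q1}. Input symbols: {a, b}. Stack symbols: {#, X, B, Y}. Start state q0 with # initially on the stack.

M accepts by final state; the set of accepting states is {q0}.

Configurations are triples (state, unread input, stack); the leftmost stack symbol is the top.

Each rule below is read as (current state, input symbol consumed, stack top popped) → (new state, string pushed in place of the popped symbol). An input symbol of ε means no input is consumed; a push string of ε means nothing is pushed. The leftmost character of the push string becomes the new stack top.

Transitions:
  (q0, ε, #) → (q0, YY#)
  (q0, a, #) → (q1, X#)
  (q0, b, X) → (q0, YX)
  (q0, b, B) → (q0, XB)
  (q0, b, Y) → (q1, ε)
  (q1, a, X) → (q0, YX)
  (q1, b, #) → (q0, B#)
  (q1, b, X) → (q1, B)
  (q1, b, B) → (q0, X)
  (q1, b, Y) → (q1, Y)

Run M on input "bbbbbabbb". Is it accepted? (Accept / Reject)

No computation consumes all input and reaches a final state.

Reject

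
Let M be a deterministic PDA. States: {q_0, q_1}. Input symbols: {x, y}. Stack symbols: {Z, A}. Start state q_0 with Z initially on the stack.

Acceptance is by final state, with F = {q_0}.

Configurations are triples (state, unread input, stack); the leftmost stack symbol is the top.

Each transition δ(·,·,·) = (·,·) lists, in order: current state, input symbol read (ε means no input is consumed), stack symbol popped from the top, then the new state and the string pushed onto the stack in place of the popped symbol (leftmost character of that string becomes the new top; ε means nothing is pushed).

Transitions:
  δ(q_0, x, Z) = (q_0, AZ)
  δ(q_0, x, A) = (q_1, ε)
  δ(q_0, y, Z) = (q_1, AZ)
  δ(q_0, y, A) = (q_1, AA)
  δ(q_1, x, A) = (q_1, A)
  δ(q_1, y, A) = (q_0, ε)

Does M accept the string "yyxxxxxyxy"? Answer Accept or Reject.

Reject

(q_0, yyxxxxxyxy, Z)
  read y, top Z: go to q_1, push AZ → (q_1, yxxxxxyxy, AZ)
  read y, top A: go to q_0, push ε → (q_0, xxxxxyxy, Z)
  read x, top Z: go to q_0, push AZ → (q_0, xxxxyxy, AZ)
  read x, top A: go to q_1, push ε → (q_1, xxxyxy, Z)
No transition applies at (q_1, xxxyxy, Z); input not fully consumed.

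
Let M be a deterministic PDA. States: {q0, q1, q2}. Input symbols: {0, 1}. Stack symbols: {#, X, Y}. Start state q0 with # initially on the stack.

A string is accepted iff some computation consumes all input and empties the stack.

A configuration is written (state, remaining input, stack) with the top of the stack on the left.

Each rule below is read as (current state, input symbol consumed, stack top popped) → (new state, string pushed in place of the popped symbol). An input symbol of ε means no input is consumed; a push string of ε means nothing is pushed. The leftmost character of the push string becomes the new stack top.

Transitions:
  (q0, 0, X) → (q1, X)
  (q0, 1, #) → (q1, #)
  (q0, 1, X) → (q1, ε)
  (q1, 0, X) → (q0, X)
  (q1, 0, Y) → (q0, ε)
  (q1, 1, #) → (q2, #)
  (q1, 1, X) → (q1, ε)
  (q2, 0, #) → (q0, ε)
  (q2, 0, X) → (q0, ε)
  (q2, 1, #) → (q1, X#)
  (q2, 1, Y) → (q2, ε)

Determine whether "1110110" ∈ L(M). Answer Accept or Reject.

Accept

(q0, 1110110, #) ⊢ (q1, 110110, #) ⊢ (q2, 10110, #) ⊢ (q1, 0110, X#) ⊢ (q0, 110, X#) ⊢ (q1, 10, #) ⊢ (q2, 0, #) ⊢ (q0, ε, ε)
All input consumed and the stack is empty.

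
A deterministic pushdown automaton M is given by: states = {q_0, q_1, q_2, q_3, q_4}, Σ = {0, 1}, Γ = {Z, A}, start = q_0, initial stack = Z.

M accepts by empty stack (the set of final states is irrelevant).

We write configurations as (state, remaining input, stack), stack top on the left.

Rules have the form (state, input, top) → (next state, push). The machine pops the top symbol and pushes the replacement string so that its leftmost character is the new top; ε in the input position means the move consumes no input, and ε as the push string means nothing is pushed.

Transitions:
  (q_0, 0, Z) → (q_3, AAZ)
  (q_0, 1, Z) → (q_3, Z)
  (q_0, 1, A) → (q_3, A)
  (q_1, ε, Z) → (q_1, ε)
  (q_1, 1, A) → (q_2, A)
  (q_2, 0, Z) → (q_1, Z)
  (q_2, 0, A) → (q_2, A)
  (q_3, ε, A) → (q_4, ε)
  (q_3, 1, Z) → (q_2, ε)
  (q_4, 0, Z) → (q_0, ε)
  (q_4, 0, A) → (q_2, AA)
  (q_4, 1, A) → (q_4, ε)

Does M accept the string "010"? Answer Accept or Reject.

Accept

(q_0, 010, Z) ⊢ (q_3, 10, AAZ) ⊢ (q_4, 10, AZ) ⊢ (q_4, 0, Z) ⊢ (q_0, ε, ε)
All input consumed and the stack is empty.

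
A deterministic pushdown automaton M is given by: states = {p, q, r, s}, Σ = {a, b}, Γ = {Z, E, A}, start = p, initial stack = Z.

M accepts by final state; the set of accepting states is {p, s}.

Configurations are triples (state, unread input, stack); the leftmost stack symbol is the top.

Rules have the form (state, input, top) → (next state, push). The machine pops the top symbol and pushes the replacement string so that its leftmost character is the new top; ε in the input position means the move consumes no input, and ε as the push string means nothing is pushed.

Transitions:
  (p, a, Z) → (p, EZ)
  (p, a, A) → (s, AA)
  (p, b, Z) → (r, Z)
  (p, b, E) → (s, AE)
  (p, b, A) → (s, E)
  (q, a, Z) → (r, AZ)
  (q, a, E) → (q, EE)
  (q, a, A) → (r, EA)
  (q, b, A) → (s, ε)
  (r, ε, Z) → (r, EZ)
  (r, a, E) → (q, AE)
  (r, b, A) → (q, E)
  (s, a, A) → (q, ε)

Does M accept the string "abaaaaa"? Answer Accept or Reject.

(p, abaaaaa, Z) ⊢ (p, baaaaa, EZ) ⊢ (s, aaaaa, AEZ) ⊢ (q, aaaa, EZ) ⊢ (q, aaa, EEZ) ⊢ (q, aa, EEEZ) ⊢ (q, a, EEEEZ) ⊢ (q, ε, EEEEEZ)
All input consumed; state q ∉ F and no further ε-move applies.

Reject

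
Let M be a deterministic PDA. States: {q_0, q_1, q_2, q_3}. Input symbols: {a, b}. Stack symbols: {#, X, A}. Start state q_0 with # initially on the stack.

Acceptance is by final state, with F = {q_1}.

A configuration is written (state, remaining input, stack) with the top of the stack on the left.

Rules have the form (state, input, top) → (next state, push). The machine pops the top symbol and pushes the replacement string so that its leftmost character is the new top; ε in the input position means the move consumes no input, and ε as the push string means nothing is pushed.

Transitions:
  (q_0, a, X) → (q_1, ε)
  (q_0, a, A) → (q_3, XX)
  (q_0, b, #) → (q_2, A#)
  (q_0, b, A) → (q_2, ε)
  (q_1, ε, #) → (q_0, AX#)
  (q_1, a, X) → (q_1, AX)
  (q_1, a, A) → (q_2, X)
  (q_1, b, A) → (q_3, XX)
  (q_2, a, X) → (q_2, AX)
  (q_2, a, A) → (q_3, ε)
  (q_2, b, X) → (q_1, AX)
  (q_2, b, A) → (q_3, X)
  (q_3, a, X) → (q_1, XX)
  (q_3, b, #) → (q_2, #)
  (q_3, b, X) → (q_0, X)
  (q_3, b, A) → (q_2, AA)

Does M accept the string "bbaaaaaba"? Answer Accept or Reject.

Accept

(q_0, bbaaaaaba, #)
  read b, top #: go to q_2, push A# → (q_2, baaaaaba, A#)
  read b, top A: go to q_3, push X → (q_3, aaaaaba, X#)
  read a, top X: go to q_1, push XX → (q_1, aaaaba, XX#)
  read a, top X: go to q_1, push AX → (q_1, aaaba, AXX#)
  read a, top A: go to q_2, push X → (q_2, aaba, XXX#)
  read a, top X: go to q_2, push AX → (q_2, aba, AXXX#)
  read a, top A: go to q_3, push ε → (q_3, ba, XXX#)
  read b, top X: go to q_0, push X → (q_0, a, XXX#)
  read a, top X: go to q_1, push ε → (q_1, ε, XX#)
All input consumed; state q_1 ∈ F.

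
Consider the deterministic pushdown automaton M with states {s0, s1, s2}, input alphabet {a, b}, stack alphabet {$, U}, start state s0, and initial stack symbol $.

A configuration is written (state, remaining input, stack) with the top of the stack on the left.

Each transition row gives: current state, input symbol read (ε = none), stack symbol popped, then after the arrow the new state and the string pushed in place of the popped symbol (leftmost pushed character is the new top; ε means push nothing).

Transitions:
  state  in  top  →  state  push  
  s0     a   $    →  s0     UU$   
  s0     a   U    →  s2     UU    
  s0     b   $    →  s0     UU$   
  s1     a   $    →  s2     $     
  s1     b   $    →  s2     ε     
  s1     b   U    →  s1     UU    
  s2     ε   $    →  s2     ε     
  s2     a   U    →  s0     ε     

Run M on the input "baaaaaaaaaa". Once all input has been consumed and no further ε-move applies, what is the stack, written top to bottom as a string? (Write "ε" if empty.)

UU$

(s0, baaaaaaaaaa, $)
  read b, top $: go to s0, push UU$ → (s0, aaaaaaaaaa, UU$)
  read a, top U: go to s2, push UU → (s2, aaaaaaaaa, UUU$)
  read a, top U: go to s0, push ε → (s0, aaaaaaaa, UU$)
  read a, top U: go to s2, push UU → (s2, aaaaaaa, UUU$)
  read a, top U: go to s0, push ε → (s0, aaaaaa, UU$)
  read a, top U: go to s2, push UU → (s2, aaaaa, UUU$)
  read a, top U: go to s0, push ε → (s0, aaaa, UU$)
  read a, top U: go to s2, push UU → (s2, aaa, UUU$)
  read a, top U: go to s0, push ε → (s0, aa, UU$)
  read a, top U: go to s2, push UU → (s2, a, UUU$)
  read a, top U: go to s0, push ε → (s0, ε, UU$)
All input consumed in state s0 with stack UU$.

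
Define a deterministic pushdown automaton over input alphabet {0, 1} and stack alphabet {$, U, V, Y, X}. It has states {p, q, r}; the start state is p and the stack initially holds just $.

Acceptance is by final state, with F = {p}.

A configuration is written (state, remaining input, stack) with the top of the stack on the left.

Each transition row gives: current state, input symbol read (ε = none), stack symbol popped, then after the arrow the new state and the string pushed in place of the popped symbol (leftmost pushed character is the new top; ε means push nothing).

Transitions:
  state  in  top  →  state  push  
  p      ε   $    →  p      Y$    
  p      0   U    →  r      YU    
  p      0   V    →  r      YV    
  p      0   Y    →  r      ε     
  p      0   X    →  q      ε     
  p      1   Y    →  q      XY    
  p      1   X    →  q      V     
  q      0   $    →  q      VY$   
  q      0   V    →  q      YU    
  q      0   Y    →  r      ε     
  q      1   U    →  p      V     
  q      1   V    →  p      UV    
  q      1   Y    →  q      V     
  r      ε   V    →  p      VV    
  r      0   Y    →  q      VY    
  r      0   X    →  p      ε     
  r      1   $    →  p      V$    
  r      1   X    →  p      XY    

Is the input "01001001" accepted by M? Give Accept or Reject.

Accept

(p, 01001001, $)
  ε-move, top $: go to p, push Y$ → (p, 01001001, Y$)
  read 0, top Y: go to r, push ε → (r, 1001001, $)
  read 1, top $: go to p, push V$ → (p, 001001, V$)
  read 0, top V: go to r, push YV → (r, 01001, YV$)
  read 0, top Y: go to q, push VY → (q, 1001, VYV$)
  read 1, top V: go to p, push UV → (p, 001, UVYV$)
  read 0, top U: go to r, push YU → (r, 01, YUVYV$)
  read 0, top Y: go to q, push VY → (q, 1, VYUVYV$)
  read 1, top V: go to p, push UV → (p, ε, UVYUVYV$)
All input consumed; state p ∈ F.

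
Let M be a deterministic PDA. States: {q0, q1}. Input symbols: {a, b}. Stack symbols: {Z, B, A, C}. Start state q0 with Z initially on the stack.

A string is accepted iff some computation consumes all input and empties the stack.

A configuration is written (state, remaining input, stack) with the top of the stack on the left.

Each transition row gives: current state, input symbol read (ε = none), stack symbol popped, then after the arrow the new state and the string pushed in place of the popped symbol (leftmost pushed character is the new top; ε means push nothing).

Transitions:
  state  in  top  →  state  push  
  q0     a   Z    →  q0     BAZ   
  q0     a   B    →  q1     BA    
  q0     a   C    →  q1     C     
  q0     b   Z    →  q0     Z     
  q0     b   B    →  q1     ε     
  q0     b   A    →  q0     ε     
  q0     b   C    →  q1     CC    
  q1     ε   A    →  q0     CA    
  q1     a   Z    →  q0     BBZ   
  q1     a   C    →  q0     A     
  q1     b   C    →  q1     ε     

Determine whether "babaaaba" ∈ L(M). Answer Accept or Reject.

Reject

(q0, babaaaba, Z)
  read b, top Z: go to q0, push Z → (q0, abaaaba, Z)
  read a, top Z: go to q0, push BAZ → (q0, baaaba, BAZ)
  read b, top B: go to q1, push ε → (q1, aaaba, AZ)
  ε-move, top A: go to q0, push CA → (q0, aaaba, CAZ)
  read a, top C: go to q1, push C → (q1, aaba, CAZ)
  read a, top C: go to q0, push A → (q0, aba, AAZ)
No transition applies at (q0, aba, AAZ); input not fully consumed.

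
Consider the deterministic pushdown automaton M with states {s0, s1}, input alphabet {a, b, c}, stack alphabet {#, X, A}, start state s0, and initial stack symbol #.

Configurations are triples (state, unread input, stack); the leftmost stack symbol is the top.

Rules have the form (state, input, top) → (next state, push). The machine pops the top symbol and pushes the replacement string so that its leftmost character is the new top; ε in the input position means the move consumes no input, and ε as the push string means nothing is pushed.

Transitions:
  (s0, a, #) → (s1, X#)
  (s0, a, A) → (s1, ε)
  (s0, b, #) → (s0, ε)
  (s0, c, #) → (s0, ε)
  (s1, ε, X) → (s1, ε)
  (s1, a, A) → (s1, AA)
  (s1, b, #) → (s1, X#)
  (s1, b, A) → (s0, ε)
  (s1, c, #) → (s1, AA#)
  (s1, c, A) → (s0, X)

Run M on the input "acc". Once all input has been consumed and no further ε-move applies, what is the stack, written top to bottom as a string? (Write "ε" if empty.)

XA#

(s0, acc, #)
  read a, top #: go to s1, push X# → (s1, cc, X#)
  ε-move, top X: go to s1, push ε → (s1, cc, #)
  read c, top #: go to s1, push AA# → (s1, c, AA#)
  read c, top A: go to s0, push X → (s0, ε, XA#)
All input consumed in state s0 with stack XA#.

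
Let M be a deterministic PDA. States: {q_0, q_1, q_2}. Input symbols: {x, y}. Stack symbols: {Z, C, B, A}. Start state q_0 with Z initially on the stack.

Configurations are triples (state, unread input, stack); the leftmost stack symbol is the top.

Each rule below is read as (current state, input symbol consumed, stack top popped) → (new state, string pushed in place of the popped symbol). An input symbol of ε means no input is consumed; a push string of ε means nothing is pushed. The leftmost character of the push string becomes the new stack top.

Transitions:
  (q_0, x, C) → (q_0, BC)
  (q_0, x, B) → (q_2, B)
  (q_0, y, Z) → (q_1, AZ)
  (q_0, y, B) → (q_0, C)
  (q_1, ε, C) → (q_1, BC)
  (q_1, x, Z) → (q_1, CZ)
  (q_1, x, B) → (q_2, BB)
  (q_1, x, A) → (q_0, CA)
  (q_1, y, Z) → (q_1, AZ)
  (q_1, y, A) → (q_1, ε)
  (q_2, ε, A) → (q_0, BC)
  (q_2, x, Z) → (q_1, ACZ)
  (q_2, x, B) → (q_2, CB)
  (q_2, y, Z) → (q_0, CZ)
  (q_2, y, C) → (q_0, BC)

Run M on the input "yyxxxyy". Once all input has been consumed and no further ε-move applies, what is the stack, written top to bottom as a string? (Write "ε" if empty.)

(q_0, yyxxxyy, Z)
  read y, top Z: go to q_1, push AZ → (q_1, yxxxyy, AZ)
  read y, top A: go to q_1, push ε → (q_1, xxxyy, Z)
  read x, top Z: go to q_1, push CZ → (q_1, xxyy, CZ)
  ε-move, top C: go to q_1, push BC → (q_1, xxyy, BCZ)
  read x, top B: go to q_2, push BB → (q_2, xyy, BBCZ)
  read x, top B: go to q_2, push CB → (q_2, yy, CBBCZ)
  read y, top C: go to q_0, push BC → (q_0, y, BCBBCZ)
  read y, top B: go to q_0, push C → (q_0, ε, CCBBCZ)
All input consumed in state q_0 with stack CCBBCZ.

CCBBCZ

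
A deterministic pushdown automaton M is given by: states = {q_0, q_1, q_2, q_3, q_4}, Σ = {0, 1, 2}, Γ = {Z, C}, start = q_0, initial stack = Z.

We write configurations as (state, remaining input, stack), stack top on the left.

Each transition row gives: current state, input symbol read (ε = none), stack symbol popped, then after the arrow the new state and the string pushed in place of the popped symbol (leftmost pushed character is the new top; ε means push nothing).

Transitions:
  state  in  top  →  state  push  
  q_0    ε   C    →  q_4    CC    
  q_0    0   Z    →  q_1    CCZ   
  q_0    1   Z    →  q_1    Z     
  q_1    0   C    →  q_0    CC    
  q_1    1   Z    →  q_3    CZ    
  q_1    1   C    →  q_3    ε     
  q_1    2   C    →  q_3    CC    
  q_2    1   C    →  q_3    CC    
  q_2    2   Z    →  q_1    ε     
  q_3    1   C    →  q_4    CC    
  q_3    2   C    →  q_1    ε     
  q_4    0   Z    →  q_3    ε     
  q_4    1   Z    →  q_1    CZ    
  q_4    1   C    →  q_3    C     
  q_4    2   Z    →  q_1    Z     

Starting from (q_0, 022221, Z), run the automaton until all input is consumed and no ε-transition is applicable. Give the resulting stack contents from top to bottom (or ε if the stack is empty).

CZ

(q_0, 022221, Z) ⊢ (q_1, 22221, CCZ) ⊢ (q_3, 2221, CCCZ) ⊢ (q_1, 221, CCZ) ⊢ (q_3, 21, CCCZ) ⊢ (q_1, 1, CCZ) ⊢ (q_3, ε, CZ)
All input consumed in state q_3 with stack CZ.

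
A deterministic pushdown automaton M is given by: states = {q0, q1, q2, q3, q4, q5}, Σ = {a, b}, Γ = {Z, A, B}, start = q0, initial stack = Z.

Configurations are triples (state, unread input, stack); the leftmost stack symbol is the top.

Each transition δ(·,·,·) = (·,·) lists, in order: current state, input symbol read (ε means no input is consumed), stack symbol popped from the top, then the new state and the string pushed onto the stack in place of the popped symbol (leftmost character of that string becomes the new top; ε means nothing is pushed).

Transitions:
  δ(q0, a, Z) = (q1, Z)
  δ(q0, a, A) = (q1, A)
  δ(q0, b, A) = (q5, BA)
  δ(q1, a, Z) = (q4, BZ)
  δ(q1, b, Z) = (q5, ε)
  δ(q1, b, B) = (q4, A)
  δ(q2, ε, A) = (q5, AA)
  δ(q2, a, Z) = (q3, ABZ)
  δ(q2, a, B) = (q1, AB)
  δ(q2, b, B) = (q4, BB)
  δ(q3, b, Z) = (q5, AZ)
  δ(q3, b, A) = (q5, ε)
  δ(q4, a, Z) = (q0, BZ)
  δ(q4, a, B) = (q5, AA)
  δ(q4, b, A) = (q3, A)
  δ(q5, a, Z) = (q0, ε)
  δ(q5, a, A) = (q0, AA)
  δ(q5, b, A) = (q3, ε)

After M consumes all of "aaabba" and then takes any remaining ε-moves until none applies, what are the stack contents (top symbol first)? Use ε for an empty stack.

(q0, aaabba, Z)
  read a, top Z: go to q1, push Z → (q1, aabba, Z)
  read a, top Z: go to q4, push BZ → (q4, abba, BZ)
  read a, top B: go to q5, push AA → (q5, bba, AAZ)
  read b, top A: go to q3, push ε → (q3, ba, AZ)
  read b, top A: go to q5, push ε → (q5, a, Z)
  read a, top Z: go to q0, push ε → (q0, ε, ε)
All input consumed in state q0 with stack ε.

ε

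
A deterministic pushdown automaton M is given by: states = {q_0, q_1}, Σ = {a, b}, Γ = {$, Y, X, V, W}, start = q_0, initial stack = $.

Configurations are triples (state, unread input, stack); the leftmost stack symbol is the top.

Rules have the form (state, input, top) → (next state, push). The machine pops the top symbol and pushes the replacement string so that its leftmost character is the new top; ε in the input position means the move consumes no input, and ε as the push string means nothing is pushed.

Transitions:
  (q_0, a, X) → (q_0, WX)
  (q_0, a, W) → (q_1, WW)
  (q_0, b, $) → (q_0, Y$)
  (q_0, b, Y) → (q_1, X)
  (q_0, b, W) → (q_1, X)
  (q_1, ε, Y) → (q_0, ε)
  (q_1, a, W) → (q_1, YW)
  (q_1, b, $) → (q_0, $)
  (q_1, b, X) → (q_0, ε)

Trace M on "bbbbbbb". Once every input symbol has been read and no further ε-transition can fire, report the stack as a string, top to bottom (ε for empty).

Y$

(q_0, bbbbbbb, $)
  read b, top $: go to q_0, push Y$ → (q_0, bbbbbb, Y$)
  read b, top Y: go to q_1, push X → (q_1, bbbbb, X$)
  read b, top X: go to q_0, push ε → (q_0, bbbb, $)
  read b, top $: go to q_0, push Y$ → (q_0, bbb, Y$)
  read b, top Y: go to q_1, push X → (q_1, bb, X$)
  read b, top X: go to q_0, push ε → (q_0, b, $)
  read b, top $: go to q_0, push Y$ → (q_0, ε, Y$)
All input consumed in state q_0 with stack Y$.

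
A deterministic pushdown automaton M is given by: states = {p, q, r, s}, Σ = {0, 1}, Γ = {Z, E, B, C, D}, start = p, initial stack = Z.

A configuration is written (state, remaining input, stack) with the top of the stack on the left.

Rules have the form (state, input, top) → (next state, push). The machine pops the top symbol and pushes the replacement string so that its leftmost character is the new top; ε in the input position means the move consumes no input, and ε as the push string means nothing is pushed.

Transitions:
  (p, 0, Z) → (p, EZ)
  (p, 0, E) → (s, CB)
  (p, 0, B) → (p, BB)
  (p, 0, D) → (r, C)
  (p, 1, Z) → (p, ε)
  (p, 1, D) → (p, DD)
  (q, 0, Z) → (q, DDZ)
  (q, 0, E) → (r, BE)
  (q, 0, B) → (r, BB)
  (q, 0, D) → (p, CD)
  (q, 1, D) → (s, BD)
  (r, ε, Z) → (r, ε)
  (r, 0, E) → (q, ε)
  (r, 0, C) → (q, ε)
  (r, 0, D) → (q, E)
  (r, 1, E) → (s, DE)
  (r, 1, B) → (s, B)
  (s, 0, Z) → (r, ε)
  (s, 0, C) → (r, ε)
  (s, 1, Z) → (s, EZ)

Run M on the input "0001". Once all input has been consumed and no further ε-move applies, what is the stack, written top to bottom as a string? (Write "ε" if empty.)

(p, 0001, Z)
  read 0, top Z: go to p, push EZ → (p, 001, EZ)
  read 0, top E: go to s, push CB → (s, 01, CBZ)
  read 0, top C: go to r, push ε → (r, 1, BZ)
  read 1, top B: go to s, push B → (s, ε, BZ)
All input consumed in state s with stack BZ.

BZ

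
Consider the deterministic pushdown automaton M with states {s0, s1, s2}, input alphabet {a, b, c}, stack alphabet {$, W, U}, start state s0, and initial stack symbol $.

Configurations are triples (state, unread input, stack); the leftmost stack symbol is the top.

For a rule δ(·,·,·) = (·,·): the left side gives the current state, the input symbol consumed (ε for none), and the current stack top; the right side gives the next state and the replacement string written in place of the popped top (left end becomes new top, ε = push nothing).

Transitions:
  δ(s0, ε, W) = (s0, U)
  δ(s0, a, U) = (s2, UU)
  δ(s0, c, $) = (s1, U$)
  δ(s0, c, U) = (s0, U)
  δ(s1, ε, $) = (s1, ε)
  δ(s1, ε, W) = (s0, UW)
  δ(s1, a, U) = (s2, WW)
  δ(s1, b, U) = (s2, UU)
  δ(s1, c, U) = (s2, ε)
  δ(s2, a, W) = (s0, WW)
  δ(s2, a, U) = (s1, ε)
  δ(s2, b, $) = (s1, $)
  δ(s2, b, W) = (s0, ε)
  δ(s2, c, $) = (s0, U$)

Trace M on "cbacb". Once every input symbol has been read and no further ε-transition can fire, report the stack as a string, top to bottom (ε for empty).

(s0, cbacb, $)
  read c, top $: go to s1, push U$ → (s1, bacb, U$)
  read b, top U: go to s2, push UU → (s2, acb, UU$)
  read a, top U: go to s1, push ε → (s1, cb, U$)
  read c, top U: go to s2, push ε → (s2, b, $)
  read b, top $: go to s1, push $ → (s1, ε, $)
  ε-move, top $: go to s1, push ε → (s1, ε, ε)
All input consumed in state s1 with stack ε.

ε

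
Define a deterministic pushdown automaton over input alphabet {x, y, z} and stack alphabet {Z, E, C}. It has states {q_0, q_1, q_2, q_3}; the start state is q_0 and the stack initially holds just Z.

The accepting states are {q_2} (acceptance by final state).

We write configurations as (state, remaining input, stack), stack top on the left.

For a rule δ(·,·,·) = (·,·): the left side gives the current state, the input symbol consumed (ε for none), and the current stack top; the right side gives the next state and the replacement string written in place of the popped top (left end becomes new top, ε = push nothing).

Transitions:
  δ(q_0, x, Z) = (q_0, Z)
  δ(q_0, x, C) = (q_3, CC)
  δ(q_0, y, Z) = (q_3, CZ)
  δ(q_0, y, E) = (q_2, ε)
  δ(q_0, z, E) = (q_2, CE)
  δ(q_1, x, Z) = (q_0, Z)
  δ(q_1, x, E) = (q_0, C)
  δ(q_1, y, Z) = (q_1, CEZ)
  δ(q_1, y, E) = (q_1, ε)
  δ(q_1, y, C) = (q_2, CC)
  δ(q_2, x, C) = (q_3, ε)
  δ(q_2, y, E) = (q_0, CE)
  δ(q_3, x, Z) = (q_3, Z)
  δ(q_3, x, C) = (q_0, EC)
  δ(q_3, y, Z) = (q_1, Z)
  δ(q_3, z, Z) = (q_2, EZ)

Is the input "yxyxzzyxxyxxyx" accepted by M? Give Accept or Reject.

(q_0, yxyxzzyxxyxxyx, Z)
  read y, top Z: go to q_3, push CZ → (q_3, xyxzzyxxyxxyx, CZ)
  read x, top C: go to q_0, push EC → (q_0, yxzzyxxyxxyx, ECZ)
  read y, top E: go to q_2, push ε → (q_2, xzzyxxyxxyx, CZ)
  read x, top C: go to q_3, push ε → (q_3, zzyxxyxxyx, Z)
  read z, top Z: go to q_2, push EZ → (q_2, zyxxyxxyx, EZ)
No transition applies at (q_2, zyxxyxxyx, EZ); input not fully consumed.

Reject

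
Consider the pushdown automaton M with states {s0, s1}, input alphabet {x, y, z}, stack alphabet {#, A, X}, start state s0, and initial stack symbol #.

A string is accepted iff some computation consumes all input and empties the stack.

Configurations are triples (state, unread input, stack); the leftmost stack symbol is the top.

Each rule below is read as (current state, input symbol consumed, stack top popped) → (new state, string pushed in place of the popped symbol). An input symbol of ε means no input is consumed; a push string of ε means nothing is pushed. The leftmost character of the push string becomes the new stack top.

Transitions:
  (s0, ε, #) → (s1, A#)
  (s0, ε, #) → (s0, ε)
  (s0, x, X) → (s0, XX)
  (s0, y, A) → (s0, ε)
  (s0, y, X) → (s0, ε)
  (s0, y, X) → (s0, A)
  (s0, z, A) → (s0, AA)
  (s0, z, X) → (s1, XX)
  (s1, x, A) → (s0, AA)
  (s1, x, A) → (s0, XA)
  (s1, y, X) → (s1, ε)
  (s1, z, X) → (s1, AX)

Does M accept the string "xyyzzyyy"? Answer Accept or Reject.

One accepting computation: (s0, xyyzzyyy, #) ⊢ (s1, xyyzzyyy, A#) ⊢ (s0, yyzzyyy, XA#) ⊢ (s0, yzzyyy, AA#) ⊢ (s0, zzyyy, A#) ⊢ (s0, zyyy, AA#) ⊢ (s0, yyy, AAA#) ⊢ (s0, yy, AA#) ⊢ (s0, y, A#) ⊢ (s0, ε, #) ⊢ (s0, ε, ε)
All input consumed and the stack is empty.

Accept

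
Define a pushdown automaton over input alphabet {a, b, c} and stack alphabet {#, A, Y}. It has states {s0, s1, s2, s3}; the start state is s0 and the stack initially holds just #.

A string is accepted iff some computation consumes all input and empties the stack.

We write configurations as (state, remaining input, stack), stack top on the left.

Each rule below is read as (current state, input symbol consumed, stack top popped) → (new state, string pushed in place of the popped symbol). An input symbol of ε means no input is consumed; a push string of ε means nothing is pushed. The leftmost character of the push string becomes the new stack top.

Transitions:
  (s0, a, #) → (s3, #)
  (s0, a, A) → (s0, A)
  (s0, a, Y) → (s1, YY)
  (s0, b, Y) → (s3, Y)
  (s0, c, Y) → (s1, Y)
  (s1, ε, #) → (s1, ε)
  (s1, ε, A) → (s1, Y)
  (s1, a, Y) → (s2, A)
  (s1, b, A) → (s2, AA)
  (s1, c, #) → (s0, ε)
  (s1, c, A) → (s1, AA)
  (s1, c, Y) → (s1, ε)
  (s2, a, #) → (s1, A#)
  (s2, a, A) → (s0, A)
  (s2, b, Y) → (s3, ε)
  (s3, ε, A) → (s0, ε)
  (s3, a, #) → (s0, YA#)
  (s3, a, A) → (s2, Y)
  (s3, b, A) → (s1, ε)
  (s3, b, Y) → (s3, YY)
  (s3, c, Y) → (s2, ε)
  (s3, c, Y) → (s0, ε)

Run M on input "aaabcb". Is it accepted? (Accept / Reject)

No computation consumes all input and empties the stack.

Reject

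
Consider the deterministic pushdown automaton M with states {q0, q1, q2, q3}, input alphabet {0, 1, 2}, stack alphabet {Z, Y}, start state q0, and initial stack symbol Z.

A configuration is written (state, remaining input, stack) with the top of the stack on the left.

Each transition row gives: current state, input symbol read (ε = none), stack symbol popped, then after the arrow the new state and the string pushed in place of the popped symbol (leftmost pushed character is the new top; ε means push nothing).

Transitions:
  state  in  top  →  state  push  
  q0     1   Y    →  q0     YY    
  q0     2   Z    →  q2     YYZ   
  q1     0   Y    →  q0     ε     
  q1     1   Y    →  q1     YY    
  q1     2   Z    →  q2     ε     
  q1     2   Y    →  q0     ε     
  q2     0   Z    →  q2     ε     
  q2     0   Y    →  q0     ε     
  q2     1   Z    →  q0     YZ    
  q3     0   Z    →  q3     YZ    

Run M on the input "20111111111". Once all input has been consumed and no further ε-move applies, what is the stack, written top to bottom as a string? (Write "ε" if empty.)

(q0, 20111111111, Z) ⊢ (q2, 0111111111, YYZ) ⊢ (q0, 111111111, YZ) ⊢ (q0, 11111111, YYZ) ⊢ (q0, 1111111, YYYZ) ⊢ (q0, 111111, YYYYZ) ⊢ (q0, 11111, YYYYYZ) ⊢ (q0, 1111, YYYYYYZ) ⊢ (q0, 111, YYYYYYYZ) ⊢ (q0, 11, YYYYYYYYZ) ⊢ (q0, 1, YYYYYYYYYZ) ⊢ (q0, ε, YYYYYYYYYYZ)
All input consumed in state q0 with stack YYYYYYYYYYZ.

YYYYYYYYYYZ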